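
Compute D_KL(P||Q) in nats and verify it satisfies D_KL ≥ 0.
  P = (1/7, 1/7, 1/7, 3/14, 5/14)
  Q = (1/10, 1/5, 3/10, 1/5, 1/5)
0.1188 nats

KL divergence satisfies the Gibbs inequality: D_KL(P||Q) ≥ 0 for all distributions P, Q.

D_KL(P||Q) = Σ p(x) log(p(x)/q(x))
Term by term:
  x=0: 1/7 × log_e[(1/7)/(1/10)] = 0.0510
  x=1: 1/7 × log_e[(1/7)/(1/5)] = -0.0481
  x=2: 1/7 × log_e[(1/7)/(3/10)] = -0.1060
  x=3: 3/14 × log_e[(3/14)/(1/5)] = 0.0148
  x=4: 5/14 × log_e[(5/14)/(1/5)] = 0.2071
D_KL(P||Q) = 0.1188 nats

D_KL(P||Q) = 0.1188 ≥ 0 ✓

This non-negativity is a fundamental property: relative entropy cannot be negative because it measures how different Q is from P.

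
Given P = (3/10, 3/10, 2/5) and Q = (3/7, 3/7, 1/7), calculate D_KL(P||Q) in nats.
0.1978 nats

KL divergence: D_KL(P||Q) = Σ p(x) log(p(x)/q(x))

Computing term by term:
  x=0: 3/10 × log_e[(3/10)/(3/7)] = 3/10 × -0.3567 = -0.1070
  x=1: 3/10 × log_e[(3/10)/(3/7)] = 3/10 × -0.3567 = -0.1070
  x=2: 2/5 × log_e[(2/5)/(1/7)] = 2/5 × 1.0296 = 0.4118

D_KL(P||Q) = 0.1978 nats

Note: KL divergence is always non-negative and equals 0 iff P = Q.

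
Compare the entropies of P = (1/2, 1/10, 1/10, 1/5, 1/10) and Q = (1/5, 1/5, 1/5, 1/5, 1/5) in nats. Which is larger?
Q

Computing entropies in nats:
H(P) = 1.3592
H(Q) = 1.6094

Distribution Q has higher entropy.

Intuition: The distribution closer to uniform (more spread out) has higher entropy.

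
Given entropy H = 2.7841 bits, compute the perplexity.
6.8881

Perplexity is 2^H (or exp(H) for natural log).

H = 2.7841 bits
Perplexity = 2^2.7841 = 6.8881

Interpretation: The model's uncertainty is equivalent to choosing uniformly among 6.9 options.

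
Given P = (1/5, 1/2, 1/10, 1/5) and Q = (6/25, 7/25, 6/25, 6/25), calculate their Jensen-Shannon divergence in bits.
0.0467 bits

Jensen-Shannon divergence is:
JSD(P||Q) = 0.5 × D_KL(P||M) + 0.5 × D_KL(Q||M)
where M = 0.5 × (P + Q) is the mixture distribution.

M = 0.5 × (1/5, 1/2, 1/10, 1/5) + 0.5 × (6/25, 7/25, 6/25, 6/25) = (0.22, 0.39, 0.17, 0.22)

D_KL(P||M) = 0.0477 bits
D_KL(Q||M) = 0.0458 bits

JSD(P||Q) = 0.5 × 0.0477 + 0.5 × 0.0458 = 0.0467 bits

Unlike KL divergence, JSD is symmetric and bounded: 0 ≤ JSD ≤ log(2).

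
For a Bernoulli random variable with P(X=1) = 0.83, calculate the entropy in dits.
0.1980 dits

The binary entropy function is:
H(p) = -p log(p) - (1-p) log(1-p)

H(0.83) = -0.83 × log_10(0.83) - 0.17 × log_10(0.17)
H(0.83) = 0.1980 dits

Note: Binary entropy is maximized at p=0.5 (H=1 bit) and minimized at p=0 or p=1 (H=0).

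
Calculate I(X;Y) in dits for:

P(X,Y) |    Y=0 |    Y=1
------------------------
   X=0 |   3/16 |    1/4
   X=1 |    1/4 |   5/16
0.0001 dits

Mutual information: I(X;Y) = H(X) + H(Y) - H(X,Y)

Marginals:
P(X) = (7/16, 9/16), H(X) = 0.2976 dits
P(Y) = (7/16, 9/16), H(Y) = 0.2976 dits

Joint entropy: H(X,Y) = 0.5952 dits

I(X;Y) = 0.2976 + 0.2976 - 0.5952 = 0.0001 dits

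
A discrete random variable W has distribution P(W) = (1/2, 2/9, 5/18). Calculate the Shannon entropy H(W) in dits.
0.4502 dits

Shannon entropy is H(X) = -Σ p(x) log p(x).

For P = (1/2, 2/9, 5/18):
H = -1/2 × log_10(1/2) -2/9 × log_10(2/9) -5/18 × log_10(5/18)
H = 0.4502 dits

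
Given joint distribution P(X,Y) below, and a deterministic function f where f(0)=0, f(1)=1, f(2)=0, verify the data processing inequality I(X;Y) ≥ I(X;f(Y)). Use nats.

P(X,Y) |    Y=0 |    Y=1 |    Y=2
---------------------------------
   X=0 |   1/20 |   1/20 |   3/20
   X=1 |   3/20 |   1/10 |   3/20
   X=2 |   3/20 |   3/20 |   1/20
I(X;Y) = 0.0741, I(X;f(Y)) = 0.0218, inequality holds: 0.0741 ≥ 0.0218

Data Processing Inequality: For any Markov chain X → Y → Z, we have I(X;Y) ≥ I(X;Z).

Here Z = f(Y) is a deterministic function of Y, forming X → Y → Z.

Original I(X;Y) = 0.0741 nats

After applying f:
P(X,Z) where Z=f(Y):
- P(X,Z=0) = P(X,Y=0) + P(X,Y=2)
- P(X,Z=1) = P(X,Y=1)

I(X;Z) = I(X;f(Y)) = 0.0218 nats

Verification: 0.0741 ≥ 0.0218 ✓

Information cannot be created by processing; the function f can only lose information about X.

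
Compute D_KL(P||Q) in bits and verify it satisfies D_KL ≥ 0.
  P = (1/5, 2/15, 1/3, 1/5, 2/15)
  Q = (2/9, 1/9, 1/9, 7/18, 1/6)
0.2982 bits

KL divergence satisfies the Gibbs inequality: D_KL(P||Q) ≥ 0 for all distributions P, Q.

D_KL(P||Q) = Σ p(x) log(p(x)/q(x))
Term by term:
  x=0: 1/5 × log_2[(1/5)/(2/9)] = -0.0304
  x=1: 2/15 × log_2[(2/15)/(1/9)] = 0.0351
  x=2: 1/3 × log_2[(1/3)/(1/9)] = 0.5283
  x=3: 1/5 × log_2[(1/5)/(7/18)] = -0.1919
  x=4: 2/15 × log_2[(2/15)/(1/6)] = -0.0429
D_KL(P||Q) = 0.2982 bits

D_KL(P||Q) = 0.2982 ≥ 0 ✓

This non-negativity is a fundamental property: relative entropy cannot be negative because it measures how different Q is from P.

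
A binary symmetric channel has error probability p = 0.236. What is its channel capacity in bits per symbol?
0.2117 bits

For a binary symmetric channel (BSC) with error probability p:
Capacity C = 1 - H(p) bits per symbol

where H(p) = -p log₂(p) - (1-p) log₂(1-p) is the binary entropy function.

H(0.236) = 0.7883 bits
C = 1 - 0.7883 = 0.2117 bits per symbol

This means we can reliably transmit up to 0.2117 bits of information per channel use.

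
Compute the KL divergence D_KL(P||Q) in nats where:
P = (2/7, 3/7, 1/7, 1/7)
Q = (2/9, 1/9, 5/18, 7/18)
0.4123 nats

KL divergence: D_KL(P||Q) = Σ p(x) log(p(x)/q(x))

Computing term by term:
  x=0: 2/7 × log_e[(2/7)/(2/9)] = 2/7 × 0.2513 = 0.0718
  x=1: 3/7 × log_e[(3/7)/(1/9)] = 3/7 × 1.3499 = 0.5785
  x=2: 1/7 × log_e[(1/7)/(5/18)] = 1/7 × -0.6650 = -0.0950
  x=3: 1/7 × log_e[(1/7)/(7/18)] = 1/7 × -1.0014 = -0.1431

D_KL(P||Q) = 0.4123 nats

Note: KL divergence is always non-negative and equals 0 iff P = Q.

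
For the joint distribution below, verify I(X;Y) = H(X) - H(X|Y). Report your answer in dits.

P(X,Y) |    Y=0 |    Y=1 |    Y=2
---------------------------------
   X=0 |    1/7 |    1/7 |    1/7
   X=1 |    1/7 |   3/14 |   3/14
I(X;Y) = 0.0018 dits

Mutual information has multiple equivalent forms:
- I(X;Y) = H(X) - H(X|Y)
- I(X;Y) = H(Y) - H(Y|X)
- I(X;Y) = H(X) + H(Y) - H(X,Y)

Computing all quantities:
H(X) = 0.2966, H(Y) = 0.4748, H(X,Y) = 0.7696
H(X|Y) = 0.2948, H(Y|X) = 0.4730

Verification:
H(X) - H(X|Y) = 0.2966 - 0.2948 = 0.0018
H(Y) - H(Y|X) = 0.4748 - 0.4730 = 0.0018
H(X) + H(Y) - H(X,Y) = 0.2966 + 0.4748 - 0.7696 = 0.0018

All forms give I(X;Y) = 0.0018 dits. ✓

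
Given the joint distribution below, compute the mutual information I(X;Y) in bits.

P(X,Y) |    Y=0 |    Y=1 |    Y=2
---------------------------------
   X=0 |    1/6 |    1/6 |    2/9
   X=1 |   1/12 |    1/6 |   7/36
0.0128 bits

Mutual information: I(X;Y) = H(X) + H(Y) - H(X,Y)

Marginals:
P(X) = (5/9, 4/9), H(X) = 0.9911 bits
P(Y) = (1/4, 1/3, 5/12), H(Y) = 1.5546 bits

Joint entropy: H(X,Y) = 2.5328 bits

I(X;Y) = 0.9911 + 1.5546 - 2.5328 = 0.0128 bits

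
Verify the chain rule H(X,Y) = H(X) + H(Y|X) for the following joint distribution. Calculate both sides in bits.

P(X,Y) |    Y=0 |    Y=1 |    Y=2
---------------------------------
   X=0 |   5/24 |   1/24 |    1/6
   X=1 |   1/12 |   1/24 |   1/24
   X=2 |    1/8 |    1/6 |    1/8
H(X,Y) = 2.9550, H(X) = 1.4834, H(Y|X) = 1.4716 (all in bits)

Chain rule: H(X,Y) = H(X) + H(Y|X)

Left side — joint entropy directly:
H(X,Y) = -Σ p(x,y) log p(x,y) = 2.9550 bits

Right side — compute H(Y|X) from the conditional distributions:
P(X) = (5/12, 1/6, 5/12), so H(X) = 1.4834 bits
H(Y|X) = Σ_x P(X=x) · H(Y|X=x):
  P(Y|X=0) = (1/2, 1/10, 2/5), H(Y|X=0) = 1.3610, weight P(X=0) = 5/12
  P(Y|X=1) = (1/2, 1/4, 1/4), H(Y|X=1) = 1.5000, weight P(X=1) = 1/6
  P(Y|X=2) = (3/10, 2/5, 3/10), H(Y|X=2) = 1.5710, weight P(X=2) = 5/12
H(Y|X) = 1.4716 bits

H(X) + H(Y|X) = 1.4834 + 1.4716 = 2.9550 bits

Both sides equal 2.9550 bits. ✓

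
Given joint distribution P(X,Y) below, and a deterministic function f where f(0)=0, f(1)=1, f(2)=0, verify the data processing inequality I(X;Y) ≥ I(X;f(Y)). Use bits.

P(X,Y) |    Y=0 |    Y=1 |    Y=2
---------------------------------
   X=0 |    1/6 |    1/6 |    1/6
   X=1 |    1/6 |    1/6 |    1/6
I(X;Y) = 0.0000, I(X;f(Y)) = 0.0000, inequality holds: 0.0000 ≥ 0.0000

Data Processing Inequality: For any Markov chain X → Y → Z, we have I(X;Y) ≥ I(X;Z).

Here Z = f(Y) is a deterministic function of Y, forming X → Y → Z.

Original I(X;Y) = 0.0000 bits

After applying f:
P(X,Z) where Z=f(Y):
- P(X,Z=0) = P(X,Y=0) + P(X,Y=2)
- P(X,Z=1) = P(X,Y=1)

I(X;Z) = I(X;f(Y)) = 0.0000 bits

Verification: 0.0000 ≥ 0.0000 ✓

Information cannot be created by processing; the function f can only lose information about X.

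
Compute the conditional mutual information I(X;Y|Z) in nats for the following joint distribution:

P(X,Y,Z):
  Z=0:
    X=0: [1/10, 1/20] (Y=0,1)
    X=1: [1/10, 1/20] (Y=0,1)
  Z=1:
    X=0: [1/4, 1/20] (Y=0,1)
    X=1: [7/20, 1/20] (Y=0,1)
0.0012 nats

Conditional mutual information: I(X;Y|Z) = H(X|Z) + H(Y|Z) - H(X,Y|Z)

H(Z) = 0.6109
H(X,Z) = 1.2968 → H(X|Z) = 0.6860
H(Y,Z) = 1.0889 → H(Y|Z) = 0.4780
H(X,Y,Z) = 1.7737 → H(X,Y|Z) = 1.1628

I(X;Y|Z) = 0.6860 + 0.4780 - 1.1628 = 0.0012 nats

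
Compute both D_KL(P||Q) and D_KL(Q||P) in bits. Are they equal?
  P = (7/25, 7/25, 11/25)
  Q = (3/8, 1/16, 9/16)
D_KL(P||Q) = 0.3319, D_KL(Q||P) = 0.2222

KL divergence is not symmetric: D_KL(P||Q) ≠ D_KL(Q||P) in general.

D_KL(P||Q) = 0.3319 bits
D_KL(Q||P) = 0.2222 bits

No, they are not equal!

This asymmetry is why KL divergence is not a true distance metric.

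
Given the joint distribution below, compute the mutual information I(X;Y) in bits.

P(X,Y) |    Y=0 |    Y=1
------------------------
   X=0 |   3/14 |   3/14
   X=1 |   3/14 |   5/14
0.0113 bits

Mutual information: I(X;Y) = H(X) + H(Y) - H(X,Y)

Marginals:
P(X) = (3/7, 4/7), H(X) = 0.9852 bits
P(Y) = (3/7, 4/7), H(Y) = 0.9852 bits

Joint entropy: H(X,Y) = 1.9592 bits

I(X;Y) = 0.9852 + 0.9852 - 1.9592 = 0.0113 bits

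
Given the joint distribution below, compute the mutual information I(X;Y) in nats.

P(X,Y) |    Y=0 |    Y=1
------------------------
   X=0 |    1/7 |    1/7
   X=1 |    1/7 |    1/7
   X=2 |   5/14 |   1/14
0.0626 nats

Mutual information: I(X;Y) = H(X) + H(Y) - H(X,Y)

Marginals:
P(X) = (2/7, 2/7, 3/7), H(X) = 1.0790 nats
P(Y) = (9/14, 5/14), H(Y) = 0.6518 nats

Joint entropy: H(X,Y) = 1.6682 nats

I(X;Y) = 1.0790 + 0.6518 - 1.6682 = 0.0626 nats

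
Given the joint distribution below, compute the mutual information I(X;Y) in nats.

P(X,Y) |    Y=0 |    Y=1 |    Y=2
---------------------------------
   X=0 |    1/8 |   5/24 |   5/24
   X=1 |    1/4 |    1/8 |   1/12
0.0560 nats

Mutual information: I(X;Y) = H(X) + H(Y) - H(X,Y)

Marginals:
P(X) = (13/24, 11/24), H(X) = 0.6897 nats
P(Y) = (3/8, 1/3, 7/24), H(Y) = 1.0934 nats

Joint entropy: H(X,Y) = 1.7271 nats

I(X;Y) = 0.6897 + 1.0934 - 1.7271 = 0.0560 nats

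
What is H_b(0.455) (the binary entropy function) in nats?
0.6891 nats

The binary entropy function is:
H(p) = -p log(p) - (1-p) log(1-p)

H(0.455) = -0.455 × log_e(0.455) - 0.545 × log_e(0.545)
H(0.455) = 0.6891 nats

Note: Binary entropy is maximized at p=0.5 (H=1 bit) and minimized at p=0 or p=1 (H=0).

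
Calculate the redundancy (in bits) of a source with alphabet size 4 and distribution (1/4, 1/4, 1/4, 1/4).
0.0000 bits

Redundancy measures how far a source is from maximum entropy:
R = H_max - H(X)

Maximum entropy for 4 symbols: H_max = log_2(4) = 2.0000 bits
Actual entropy: H(X) = 2.0000 bits
Redundancy: R = 2.0000 - 2.0000 = 0.0000 bits

This redundancy represents potential for compression: the source could be compressed by 0.0000 bits per symbol.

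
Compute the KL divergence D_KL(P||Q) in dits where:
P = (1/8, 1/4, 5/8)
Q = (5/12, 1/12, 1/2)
0.1145 dits

KL divergence: D_KL(P||Q) = Σ p(x) log(p(x)/q(x))

Computing term by term:
  x=0: 1/8 × log_10[(1/8)/(5/12)] = 1/8 × -0.5229 = -0.0654
  x=1: 1/4 × log_10[(1/4)/(1/12)] = 1/4 × 0.4771 = 0.1193
  x=2: 5/8 × log_10[(5/8)/(1/2)] = 5/8 × 0.0969 = 0.0606

D_KL(P||Q) = 0.1145 dits

Note: KL divergence is always non-negative and equals 0 iff P = Q.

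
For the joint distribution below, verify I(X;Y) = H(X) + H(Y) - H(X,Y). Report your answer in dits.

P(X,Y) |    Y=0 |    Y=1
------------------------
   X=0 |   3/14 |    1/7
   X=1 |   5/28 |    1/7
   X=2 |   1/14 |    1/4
I(X;Y) = 0.0257 dits

Mutual information has multiple equivalent forms:
- I(X;Y) = H(X) - H(X|Y)
- I(X;Y) = H(Y) - H(Y|X)
- I(X;Y) = H(X) + H(Y) - H(X,Y)

Computing all quantities:
H(X) = 0.4766, H(Y) = 0.2999, H(X,Y) = 0.7508
H(X|Y) = 0.4509, H(Y|X) = 0.2742

Verification:
H(X) - H(X|Y) = 0.4766 - 0.4509 = 0.0257
H(Y) - H(Y|X) = 0.2999 - 0.2742 = 0.0257
H(X) + H(Y) - H(X,Y) = 0.4766 + 0.2999 - 0.7508 = 0.0257

All forms give I(X;Y) = 0.0257 dits. ✓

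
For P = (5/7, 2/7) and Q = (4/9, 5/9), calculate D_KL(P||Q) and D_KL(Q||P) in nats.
D_KL(P||Q) = 0.1489, D_KL(Q||P) = 0.1586

KL divergence is not symmetric: D_KL(P||Q) ≠ D_KL(Q||P) in general.

D_KL(P||Q) = 0.1489 nats
D_KL(Q||P) = 0.1586 nats

No, they are not equal!

This asymmetry is why KL divergence is not a true distance metric.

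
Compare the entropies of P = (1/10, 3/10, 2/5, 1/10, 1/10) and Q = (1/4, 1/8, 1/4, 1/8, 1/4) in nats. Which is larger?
Q

Computing entropies in nats:
H(P) = 1.4185
H(Q) = 1.5596

Distribution Q has higher entropy.

Intuition: The distribution closer to uniform (more spread out) has higher entropy.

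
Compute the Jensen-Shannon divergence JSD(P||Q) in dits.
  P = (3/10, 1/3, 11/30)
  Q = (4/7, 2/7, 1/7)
0.0208 dits

Jensen-Shannon divergence is:
JSD(P||Q) = 0.5 × D_KL(P||M) + 0.5 × D_KL(Q||M)
where M = 0.5 × (P + Q) is the mixture distribution.

M = 0.5 × (3/10, 1/3, 11/30) + 0.5 × (4/7, 2/7, 1/7) = (0.435714, 0.309524, 0.254762)

D_KL(P||M) = 0.0201 dits
D_KL(Q||M) = 0.0215 dits

JSD(P||Q) = 0.5 × 0.0201 + 0.5 × 0.0215 = 0.0208 dits

Unlike KL divergence, JSD is symmetric and bounded: 0 ≤ JSD ≤ log(2).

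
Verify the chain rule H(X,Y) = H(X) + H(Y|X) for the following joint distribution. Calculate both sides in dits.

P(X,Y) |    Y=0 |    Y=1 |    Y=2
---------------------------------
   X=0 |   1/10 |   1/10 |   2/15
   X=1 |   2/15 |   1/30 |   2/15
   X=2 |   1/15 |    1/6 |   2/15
H(X,Y) = 0.9240, H(X) = 0.4757, H(Y|X) = 0.4484 (all in dits)

Chain rule: H(X,Y) = H(X) + H(Y|X)

Left side — joint entropy directly:
H(X,Y) = -Σ p(x,y) log p(x,y) = 0.9240 dits

Right side — compute H(Y|X) from the conditional distributions:
P(X) = (1/3, 3/10, 11/30), so H(X) = 0.4757 dits
H(Y|X) = Σ_x P(X=x) · H(Y|X=x):
  P(Y|X=0) = (3/10, 3/10, 2/5), H(Y|X=0) = 0.4729, weight P(X=0) = 1/3
  P(Y|X=1) = (4/9, 1/9, 4/9), H(Y|X=1) = 0.4191, weight P(X=1) = 3/10
  P(Y|X=2) = (2/11, 5/11, 4/11), H(Y|X=2) = 0.4500, weight P(X=2) = 11/30
H(Y|X) = 0.4484 dits

H(X) + H(Y|X) = 0.4757 + 0.4484 = 0.9240 dits

Both sides equal 0.9240 dits. ✓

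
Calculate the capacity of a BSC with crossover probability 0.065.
0.6530 bits

For a binary symmetric channel (BSC) with error probability p:
Capacity C = 1 - H(p) bits per symbol

where H(p) = -p log₂(p) - (1-p) log₂(1-p) is the binary entropy function.

H(0.065) = 0.3470 bits
C = 1 - 0.3470 = 0.6530 bits per symbol

This means we can reliably transmit up to 0.6530 bits of information per channel use.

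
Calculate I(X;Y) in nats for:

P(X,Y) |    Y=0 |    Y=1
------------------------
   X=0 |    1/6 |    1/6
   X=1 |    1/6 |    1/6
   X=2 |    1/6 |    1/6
0.0000 nats

Mutual information: I(X;Y) = H(X) + H(Y) - H(X,Y)

Marginals:
P(X) = (1/3, 1/3, 1/3), H(X) = 1.0986 nats
P(Y) = (1/2, 1/2), H(Y) = 0.6931 nats

Joint entropy: H(X,Y) = 1.7918 nats

I(X;Y) = 1.0986 + 0.6931 - 1.7918 = 0.0000 nats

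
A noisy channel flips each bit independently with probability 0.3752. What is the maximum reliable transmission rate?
0.0454 bits

For a binary symmetric channel (BSC) with error probability p:
Capacity C = 1 - H(p) bits per symbol

where H(p) = -p log₂(p) - (1-p) log₂(1-p) is the binary entropy function.

H(0.3752) = 0.9546 bits
C = 1 - 0.9546 = 0.0454 bits per symbol

This means we can reliably transmit up to 0.0454 bits of information per channel use.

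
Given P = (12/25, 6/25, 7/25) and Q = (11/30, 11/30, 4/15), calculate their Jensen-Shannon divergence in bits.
0.0152 bits

Jensen-Shannon divergence is:
JSD(P||Q) = 0.5 × D_KL(P||M) + 0.5 × D_KL(Q||M)
where M = 0.5 × (P + Q) is the mixture distribution.

M = 0.5 × (12/25, 6/25, 7/25) + 0.5 × (11/30, 11/30, 4/15) = (0.423333, 0.303333, 0.273333)

D_KL(P||M) = 0.0156 bits
D_KL(Q||M) = 0.0148 bits

JSD(P||Q) = 0.5 × 0.0156 + 0.5 × 0.0148 = 0.0152 bits

Unlike KL divergence, JSD is symmetric and bounded: 0 ≤ JSD ≤ log(2).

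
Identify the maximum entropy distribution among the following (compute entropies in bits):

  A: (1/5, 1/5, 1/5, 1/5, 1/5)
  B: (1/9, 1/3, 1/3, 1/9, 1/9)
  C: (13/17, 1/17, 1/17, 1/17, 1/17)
A

For a discrete distribution over n outcomes, entropy is maximized by the uniform distribution.

Computing entropies:
H(A) = 2.3219 bits
H(B) = 2.1133 bits
H(C) = 1.2577 bits

The uniform distribution (where all probabilities equal 1/5) achieves the maximum entropy of log_2(5) = 2.3219 bits.

Distribution A has the highest entropy.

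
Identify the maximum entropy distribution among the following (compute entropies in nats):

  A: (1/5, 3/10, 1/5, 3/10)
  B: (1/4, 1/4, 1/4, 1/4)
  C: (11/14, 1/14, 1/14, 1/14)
B

For a discrete distribution over n outcomes, entropy is maximized by the uniform distribution.

Computing entropies:
H(A) = 1.3662 nats
H(B) = 1.3863 nats
H(C) = 0.7550 nats

The uniform distribution (where all probabilities equal 1/4) achieves the maximum entropy of log_e(4) = 1.3863 nats.

Distribution B has the highest entropy.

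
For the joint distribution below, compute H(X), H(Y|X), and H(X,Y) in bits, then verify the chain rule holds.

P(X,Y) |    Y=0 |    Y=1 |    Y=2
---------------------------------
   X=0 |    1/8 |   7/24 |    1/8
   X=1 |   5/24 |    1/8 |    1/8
H(X,Y) = 2.4899, H(X) = 0.9950, H(Y|X) = 1.4949 (all in bits)

Chain rule: H(X,Y) = H(X) + H(Y|X)

Left side — joint entropy directly:
H(X,Y) = -Σ p(x,y) log p(x,y) = 2.4899 bits

Right side — compute H(Y|X) from the conditional distributions:
P(X) = (13/24, 11/24), so H(X) = 0.9950 bits
H(Y|X) = Σ_x P(X=x) · H(Y|X=x):
  P(Y|X=0) = (3/13, 7/13, 3/13), H(Y|X=0) = 1.4573, weight P(X=0) = 13/24
  P(Y|X=1) = (5/11, 3/11, 3/11), H(Y|X=1) = 1.5395, weight P(X=1) = 11/24
H(Y|X) = 1.4949 bits

H(X) + H(Y|X) = 0.9950 + 1.4949 = 2.4899 bits

Both sides equal 2.4899 bits. ✓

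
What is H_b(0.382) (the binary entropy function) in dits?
0.2888 dits

The binary entropy function is:
H(p) = -p log(p) - (1-p) log(1-p)

H(0.382) = -0.382 × log_10(0.382) - 0.618 × log_10(0.618)
H(0.382) = 0.2888 dits

Note: Binary entropy is maximized at p=0.5 (H=1 bit) and minimized at p=0 or p=1 (H=0).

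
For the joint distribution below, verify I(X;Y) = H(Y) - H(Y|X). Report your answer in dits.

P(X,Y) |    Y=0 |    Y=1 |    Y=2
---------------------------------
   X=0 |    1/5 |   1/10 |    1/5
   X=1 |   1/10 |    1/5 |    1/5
I(X;Y) = 0.0148 dits

Mutual information has multiple equivalent forms:
- I(X;Y) = H(X) - H(X|Y)
- I(X;Y) = H(Y) - H(Y|X)
- I(X;Y) = H(X) + H(Y) - H(X,Y)

Computing all quantities:
H(X) = 0.3010, H(Y) = 0.4729, H(X,Y) = 0.7592
H(X|Y) = 0.2863, H(Y|X) = 0.4581

Verification:
H(X) - H(X|Y) = 0.3010 - 0.2863 = 0.0148
H(Y) - H(Y|X) = 0.4729 - 0.4581 = 0.0148
H(X) + H(Y) - H(X,Y) = 0.3010 + 0.4729 - 0.7592 = 0.0148

All forms give I(X;Y) = 0.0148 dits. ✓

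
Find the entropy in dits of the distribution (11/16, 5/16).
0.2697 dits

Shannon entropy is H(X) = -Σ p(x) log p(x).

For P = (11/16, 5/16):
H = -11/16 × log_10(11/16) -5/16 × log_10(5/16)
H = 0.2697 dits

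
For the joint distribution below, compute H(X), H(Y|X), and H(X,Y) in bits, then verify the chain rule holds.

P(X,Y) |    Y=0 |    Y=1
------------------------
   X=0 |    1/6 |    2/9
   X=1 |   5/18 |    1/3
H(X,Y) = 1.9547, H(X) = 0.9641, H(Y|X) = 0.9906 (all in bits)

Chain rule: H(X,Y) = H(X) + H(Y|X)

Left side — joint entropy directly:
H(X,Y) = -Σ p(x,y) log p(x,y) = 1.9547 bits

Right side — compute H(Y|X) from the conditional distributions:
P(X) = (7/18, 11/18), so H(X) = 0.9641 bits
H(Y|X) = Σ_x P(X=x) · H(Y|X=x):
  P(Y|X=0) = (3/7, 4/7), H(Y|X=0) = 0.9852, weight P(X=0) = 7/18
  P(Y|X=1) = (5/11, 6/11), H(Y|X=1) = 0.9940, weight P(X=1) = 11/18
H(Y|X) = 0.9906 bits

H(X) + H(Y|X) = 0.9641 + 0.9906 = 1.9547 bits

Both sides equal 1.9547 bits. ✓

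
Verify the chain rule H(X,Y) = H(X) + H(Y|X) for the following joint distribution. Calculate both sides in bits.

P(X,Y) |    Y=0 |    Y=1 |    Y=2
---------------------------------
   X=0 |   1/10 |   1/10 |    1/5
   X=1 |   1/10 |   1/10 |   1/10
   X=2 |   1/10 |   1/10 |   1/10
H(X,Y) = 3.1219, H(X) = 1.5710, H(Y|X) = 1.5510 (all in bits)

Chain rule: H(X,Y) = H(X) + H(Y|X)

Left side — joint entropy directly:
H(X,Y) = -Σ p(x,y) log p(x,y) = 3.1219 bits

Right side — compute H(Y|X) from the conditional distributions:
P(X) = (2/5, 3/10, 3/10), so H(X) = 1.5710 bits
H(Y|X) = Σ_x P(X=x) · H(Y|X=x):
  P(Y|X=0) = (1/4, 1/4, 1/2), H(Y|X=0) = 1.5000, weight P(X=0) = 2/5
  P(Y|X=1) = (1/3, 1/3, 1/3), H(Y|X=1) = 1.5850, weight P(X=1) = 3/10
  P(Y|X=2) = (1/3, 1/3, 1/3), H(Y|X=2) = 1.5850, weight P(X=2) = 3/10
H(Y|X) = 1.5510 bits

H(X) + H(Y|X) = 1.5710 + 1.5510 = 3.1219 bits

Both sides equal 3.1219 bits. ✓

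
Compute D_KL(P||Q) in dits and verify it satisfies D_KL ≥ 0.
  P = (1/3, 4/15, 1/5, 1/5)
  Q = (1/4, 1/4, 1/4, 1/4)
0.0104 dits

KL divergence satisfies the Gibbs inequality: D_KL(P||Q) ≥ 0 for all distributions P, Q.

D_KL(P||Q) = Σ p(x) log(p(x)/q(x))
Term by term:
  x=0: 1/3 × log_10[(1/3)/(1/4)] = 0.0416
  x=1: 4/15 × log_10[(4/15)/(1/4)] = 0.0075
  x=2: 1/5 × log_10[(1/5)/(1/4)] = -0.0194
  x=3: 1/5 × log_10[(1/5)/(1/4)] = -0.0194
D_KL(P||Q) = 0.0104 dits

D_KL(P||Q) = 0.0104 ≥ 0 ✓

This non-negativity is a fundamental property: relative entropy cannot be negative because it measures how different Q is from P.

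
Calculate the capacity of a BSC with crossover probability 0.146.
0.4003 bits

For a binary symmetric channel (BSC) with error probability p:
Capacity C = 1 - H(p) bits per symbol

where H(p) = -p log₂(p) - (1-p) log₂(1-p) is the binary entropy function.

H(0.146) = 0.5997 bits
C = 1 - 0.5997 = 0.4003 bits per symbol

This means we can reliably transmit up to 0.4003 bits of information per channel use.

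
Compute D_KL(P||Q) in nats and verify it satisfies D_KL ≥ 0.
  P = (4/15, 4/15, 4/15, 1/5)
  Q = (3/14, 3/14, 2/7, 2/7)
0.0269 nats

KL divergence satisfies the Gibbs inequality: D_KL(P||Q) ≥ 0 for all distributions P, Q.

D_KL(P||Q) = Σ p(x) log(p(x)/q(x))
Term by term:
  x=0: 4/15 × log_e[(4/15)/(3/14)] = 0.0583
  x=1: 4/15 × log_e[(4/15)/(3/14)] = 0.0583
  x=2: 4/15 × log_e[(4/15)/(2/7)] = -0.0184
  x=3: 1/5 × log_e[(1/5)/(2/7)] = -0.0713
D_KL(P||Q) = 0.0269 nats

D_KL(P||Q) = 0.0269 ≥ 0 ✓

This non-negativity is a fundamental property: relative entropy cannot be negative because it measures how different Q is from P.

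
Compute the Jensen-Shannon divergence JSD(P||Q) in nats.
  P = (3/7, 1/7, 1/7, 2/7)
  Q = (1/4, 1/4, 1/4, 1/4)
0.0273 nats

Jensen-Shannon divergence is:
JSD(P||Q) = 0.5 × D_KL(P||M) + 0.5 × D_KL(Q||M)
where M = 0.5 × (P + Q) is the mixture distribution.

M = 0.5 × (3/7, 1/7, 1/7, 2/7) + 0.5 × (1/4, 1/4, 1/4, 1/4) = (0.339286, 0.196429, 0.196429, 0.267857)

D_KL(P||M) = 0.0276 nats
D_KL(Q||M) = 0.0270 nats

JSD(P||Q) = 0.5 × 0.0276 + 0.5 × 0.0270 = 0.0273 nats

Unlike KL divergence, JSD is symmetric and bounded: 0 ≤ JSD ≤ log(2).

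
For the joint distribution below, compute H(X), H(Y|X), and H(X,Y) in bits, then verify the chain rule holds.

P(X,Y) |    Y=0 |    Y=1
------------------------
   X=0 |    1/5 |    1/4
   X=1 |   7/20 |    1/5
H(X,Y) = 1.9589, H(X) = 0.9928, H(Y|X) = 0.9661 (all in bits)

Chain rule: H(X,Y) = H(X) + H(Y|X)

Left side — joint entropy directly:
H(X,Y) = -Σ p(x,y) log p(x,y) = 1.9589 bits

Right side — compute H(Y|X) from the conditional distributions:
P(X) = (9/20, 11/20), so H(X) = 0.9928 bits
H(Y|X) = Σ_x P(X=x) · H(Y|X=x):
  P(Y|X=0) = (4/9, 5/9), H(Y|X=0) = 0.9911, weight P(X=0) = 9/20
  P(Y|X=1) = (7/11, 4/11), H(Y|X=1) = 0.9457, weight P(X=1) = 11/20
H(Y|X) = 0.9661 bits

H(X) + H(Y|X) = 0.9928 + 0.9661 = 1.9589 bits

Both sides equal 1.9589 bits. ✓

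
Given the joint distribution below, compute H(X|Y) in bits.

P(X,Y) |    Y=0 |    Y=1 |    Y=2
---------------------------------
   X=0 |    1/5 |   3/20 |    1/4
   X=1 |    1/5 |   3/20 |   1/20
0.8950 bits

Using the chain rule: H(X|Y) = H(X,Y) - H(Y)

First, compute H(X,Y) = 2.4660 bits

Marginal P(Y) = (2/5, 3/10, 3/10)
H(Y) = 1.5710 bits

H(X|Y) = H(X,Y) - H(Y) = 2.4660 - 1.5710 = 0.8950 bits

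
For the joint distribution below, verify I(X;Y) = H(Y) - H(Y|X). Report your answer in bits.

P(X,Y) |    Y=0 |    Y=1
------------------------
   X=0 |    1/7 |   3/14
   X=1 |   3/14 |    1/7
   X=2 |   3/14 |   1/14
I(X;Y) = 0.0599 bits

Mutual information has multiple equivalent forms:
- I(X;Y) = H(X) - H(X|Y)
- I(X;Y) = H(Y) - H(Y|X)
- I(X;Y) = H(X) + H(Y) - H(X,Y)

Computing all quantities:
H(X) = 1.5774, H(Y) = 0.9852, H(X,Y) = 2.5027
H(X|Y) = 1.5175, H(Y|X) = 0.9253

Verification:
H(X) - H(X|Y) = 1.5774 - 1.5175 = 0.0599
H(Y) - H(Y|X) = 0.9852 - 0.9253 = 0.0599
H(X) + H(Y) - H(X,Y) = 1.5774 + 0.9852 - 2.5027 = 0.0599

All forms give I(X;Y) = 0.0599 bits. ✓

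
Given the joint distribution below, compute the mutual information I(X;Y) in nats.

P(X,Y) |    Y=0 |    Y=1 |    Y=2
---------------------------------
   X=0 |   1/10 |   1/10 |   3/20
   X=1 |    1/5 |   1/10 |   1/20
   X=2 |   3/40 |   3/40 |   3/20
0.0662 nats

Mutual information: I(X;Y) = H(X) + H(Y) - H(X,Y)

Marginals:
P(X) = (7/20, 7/20, 3/10), H(X) = 1.0961 nats
P(Y) = (3/8, 11/40, 7/20), H(Y) = 1.0903 nats

Joint entropy: H(X,Y) = 2.1201 nats

I(X;Y) = 1.0961 + 1.0903 - 2.1201 = 0.0662 nats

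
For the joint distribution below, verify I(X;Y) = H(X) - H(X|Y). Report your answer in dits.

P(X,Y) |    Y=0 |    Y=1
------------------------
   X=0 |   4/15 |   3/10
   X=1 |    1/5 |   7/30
I(X;Y) = 0.0000 dits

Mutual information has multiple equivalent forms:
- I(X;Y) = H(X) - H(X|Y)
- I(X;Y) = H(Y) - H(Y|X)
- I(X;Y) = H(X) + H(Y) - H(X,Y)

Computing all quantities:
H(X) = 0.2972, H(Y) = 0.3001, H(X,Y) = 0.5972
H(X|Y) = 0.2971, H(Y|X) = 0.3000

Verification:
H(X) - H(X|Y) = 0.2972 - 0.2971 = 0.0000
H(Y) - H(Y|X) = 0.3001 - 0.3000 = 0.0000
H(X) + H(Y) - H(X,Y) = 0.2972 + 0.3001 - 0.5972 = 0.0000

All forms give I(X;Y) = 0.0000 dits. ✓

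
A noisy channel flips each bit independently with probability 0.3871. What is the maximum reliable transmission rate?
0.0371 bits

For a binary symmetric channel (BSC) with error probability p:
Capacity C = 1 - H(p) bits per symbol

where H(p) = -p log₂(p) - (1-p) log₂(1-p) is the binary entropy function.

H(0.3871) = 0.9629 bits
C = 1 - 0.9629 = 0.0371 bits per symbol

This means we can reliably transmit up to 0.0371 bits of information per channel use.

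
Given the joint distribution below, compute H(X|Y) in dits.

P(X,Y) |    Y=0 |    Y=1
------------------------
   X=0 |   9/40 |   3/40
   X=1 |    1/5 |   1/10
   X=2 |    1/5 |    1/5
0.4622 dits

Using the chain rule: H(X|Y) = H(X,Y) - H(Y)

First, compute H(X,Y) = 0.7495 dits

Marginal P(Y) = (5/8, 3/8)
H(Y) = 0.2873 dits

H(X|Y) = H(X,Y) - H(Y) = 0.7495 - 0.2873 = 0.4622 dits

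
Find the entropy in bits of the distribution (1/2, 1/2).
1.0000 bits

Shannon entropy is H(X) = -Σ p(x) log p(x).

For P = (1/2, 1/2):
H = -1/2 × log_2(1/2) -1/2 × log_2(1/2)
H = 1.0000 bits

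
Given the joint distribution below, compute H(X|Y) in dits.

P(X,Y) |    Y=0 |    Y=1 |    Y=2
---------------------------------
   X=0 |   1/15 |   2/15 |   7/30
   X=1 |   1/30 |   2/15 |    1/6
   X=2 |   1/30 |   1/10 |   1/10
0.4604 dits

Using the chain rule: H(X|Y) = H(X,Y) - H(Y)

First, compute H(X,Y) = 0.8874 dits

Marginal P(Y) = (2/15, 11/30, 1/2)
H(Y) = 0.4270 dits

H(X|Y) = H(X,Y) - H(Y) = 0.8874 - 0.4270 = 0.4604 dits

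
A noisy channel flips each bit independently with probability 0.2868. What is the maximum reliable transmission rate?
0.1354 bits

For a binary symmetric channel (BSC) with error probability p:
Capacity C = 1 - H(p) bits per symbol

where H(p) = -p log₂(p) - (1-p) log₂(1-p) is the binary entropy function.

H(0.2868) = 0.8646 bits
C = 1 - 0.8646 = 0.1354 bits per symbol

This means we can reliably transmit up to 0.1354 bits of information per channel use.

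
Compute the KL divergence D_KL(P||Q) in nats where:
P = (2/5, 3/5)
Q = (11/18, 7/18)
0.0907 nats

KL divergence: D_KL(P||Q) = Σ p(x) log(p(x)/q(x))

Computing term by term:
  x=0: 2/5 × log_e[(2/5)/(11/18)] = 2/5 × -0.4238 = -0.1695
  x=1: 3/5 × log_e[(3/5)/(7/18)] = 3/5 × 0.4336 = 0.2602

D_KL(P||Q) = 0.0907 nats

Note: KL divergence is always non-negative and equals 0 iff P = Q.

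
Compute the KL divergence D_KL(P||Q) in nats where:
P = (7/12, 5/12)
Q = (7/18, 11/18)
0.0769 nats

KL divergence: D_KL(P||Q) = Σ p(x) log(p(x)/q(x))

Computing term by term:
  x=0: 7/12 × log_e[(7/12)/(7/18)] = 7/12 × 0.4055 = 0.2365
  x=1: 5/12 × log_e[(5/12)/(11/18)] = 5/12 × -0.3830 = -0.1596

D_KL(P||Q) = 0.0769 nats

Note: KL divergence is always non-negative and equals 0 iff P = Q.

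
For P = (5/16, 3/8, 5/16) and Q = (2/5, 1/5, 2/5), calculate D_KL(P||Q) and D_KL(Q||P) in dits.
D_KL(P||Q) = 0.0354, D_KL(Q||P) = 0.0312

KL divergence is not symmetric: D_KL(P||Q) ≠ D_KL(Q||P) in general.

D_KL(P||Q) = 0.0354 dits
D_KL(Q||P) = 0.0312 dits

No, they are not equal!

This asymmetry is why KL divergence is not a true distance metric.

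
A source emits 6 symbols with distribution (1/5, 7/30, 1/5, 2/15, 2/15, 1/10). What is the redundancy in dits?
0.0177 dits

Redundancy measures how far a source is from maximum entropy:
R = H_max - H(X)

Maximum entropy for 6 symbols: H_max = log_10(6) = 0.7782 dits
Actual entropy: H(X) = 0.7604 dits
Redundancy: R = 0.7782 - 0.7604 = 0.0177 dits

This redundancy represents potential for compression: the source could be compressed by 0.0177 dits per symbol.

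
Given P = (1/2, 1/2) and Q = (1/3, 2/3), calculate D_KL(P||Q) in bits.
0.0850 bits

KL divergence: D_KL(P||Q) = Σ p(x) log(p(x)/q(x))

Computing term by term:
  x=0: 1/2 × log_2[(1/2)/(1/3)] = 1/2 × 0.5850 = 0.2925
  x=1: 1/2 × log_2[(1/2)/(2/3)] = 1/2 × -0.4150 = -0.2075

D_KL(P||Q) = 0.0850 bits

Note: KL divergence is always non-negative and equals 0 iff P = Q.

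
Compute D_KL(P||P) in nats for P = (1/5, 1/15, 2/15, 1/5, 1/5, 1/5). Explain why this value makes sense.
0.0000 nats

KL divergence satisfies the Gibbs inequality: D_KL(P||Q) ≥ 0 for all distributions P, Q.

D_KL(P||Q) = Σ p(x) log(p(x)/q(x))
Each term is p(x) × log_e(p(x)/p(x)) = p(x) × log_e(1) = 0, so the sum is 0.
D_KL(P||Q) = 0.0000 nats

When P = Q, the KL divergence is exactly 0, as there is no 'divergence' between identical distributions.

This non-negativity is a fundamental property: relative entropy cannot be negative because it measures how different Q is from P.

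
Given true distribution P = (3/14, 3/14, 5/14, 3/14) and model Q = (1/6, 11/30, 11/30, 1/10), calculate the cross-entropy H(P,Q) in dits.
0.6300 dits

Cross-entropy: H(P,Q) = -Σ p(x) log q(x)

Alternatively: H(P,Q) = H(P) + D_KL(P||Q)
H(P) = 0.5898 dits
D_KL(P||Q) = 0.0402 dits

H(P,Q) = 0.5898 + 0.0402 = 0.6300 dits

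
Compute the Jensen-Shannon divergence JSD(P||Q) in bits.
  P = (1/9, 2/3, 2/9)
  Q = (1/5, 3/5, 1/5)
0.0110 bits

Jensen-Shannon divergence is:
JSD(P||Q) = 0.5 × D_KL(P||M) + 0.5 × D_KL(Q||M)
where M = 0.5 × (P + Q) is the mixture distribution.

M = 0.5 × (1/9, 2/3, 2/9) + 0.5 × (1/5, 3/5, 1/5) = (0.155556, 19/30, 0.211111)

D_KL(P||M) = 0.0118 bits
D_KL(Q||M) = 0.0101 bits

JSD(P||Q) = 0.5 × 0.0118 + 0.5 × 0.0101 = 0.0110 bits

Unlike KL divergence, JSD is symmetric and bounded: 0 ≤ JSD ≤ log(2).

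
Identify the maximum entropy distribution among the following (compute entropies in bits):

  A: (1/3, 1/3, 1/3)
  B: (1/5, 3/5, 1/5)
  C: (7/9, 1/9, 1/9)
A

For a discrete distribution over n outcomes, entropy is maximized by the uniform distribution.

Computing entropies:
H(A) = 1.5850 bits
H(B) = 1.3710 bits
H(C) = 0.9864 bits

The uniform distribution (where all probabilities equal 1/3) achieves the maximum entropy of log_2(3) = 1.5850 bits.

Distribution A has the highest entropy.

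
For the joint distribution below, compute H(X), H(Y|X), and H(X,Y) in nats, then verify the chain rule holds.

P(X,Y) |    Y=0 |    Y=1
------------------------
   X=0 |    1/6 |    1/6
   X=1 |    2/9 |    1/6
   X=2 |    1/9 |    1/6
H(X,Y) = 1.7729, H(X) = 1.0893, H(Y|X) = 0.6836 (all in nats)

Chain rule: H(X,Y) = H(X) + H(Y|X)

Left side — joint entropy directly:
H(X,Y) = -Σ p(x,y) log p(x,y) = 1.7729 nats

Right side — compute H(Y|X) from the conditional distributions:
P(X) = (1/3, 7/18, 5/18), so H(X) = 1.0893 nats
H(Y|X) = Σ_x P(X=x) · H(Y|X=x):
  P(Y|X=0) = (1/2, 1/2), H(Y|X=0) = 0.6931, weight P(X=0) = 1/3
  P(Y|X=1) = (4/7, 3/7), H(Y|X=1) = 0.6829, weight P(X=1) = 7/18
  P(Y|X=2) = (2/5, 3/5), H(Y|X=2) = 0.6730, weight P(X=2) = 5/18
H(Y|X) = 0.6836 nats

H(X) + H(Y|X) = 1.0893 + 0.6836 = 1.7729 nats

Both sides equal 1.7729 nats. ✓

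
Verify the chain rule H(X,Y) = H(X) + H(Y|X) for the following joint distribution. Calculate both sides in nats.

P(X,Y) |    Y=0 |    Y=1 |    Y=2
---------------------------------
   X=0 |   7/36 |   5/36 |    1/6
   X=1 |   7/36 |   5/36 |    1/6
H(X,Y) = 1.7825, H(X) = 0.6931, H(Y|X) = 1.0893 (all in nats)

Chain rule: H(X,Y) = H(X) + H(Y|X)

Left side — joint entropy directly:
H(X,Y) = -Σ p(x,y) log p(x,y) = 1.7825 nats

Right side — compute H(Y|X) from the conditional distributions:
P(X) = (1/2, 1/2), so H(X) = 0.6931 nats
H(Y|X) = Σ_x P(X=x) · H(Y|X=x):
  P(Y|X=0) = (7/18, 5/18, 1/3), H(Y|X=0) = 1.0893, weight P(X=0) = 1/2
  P(Y|X=1) = (7/18, 5/18, 1/3), H(Y|X=1) = 1.0893, weight P(X=1) = 1/2
H(Y|X) = 1.0893 nats

H(X) + H(Y|X) = 0.6931 + 1.0893 = 1.7825 nats

Both sides equal 1.7825 nats. ✓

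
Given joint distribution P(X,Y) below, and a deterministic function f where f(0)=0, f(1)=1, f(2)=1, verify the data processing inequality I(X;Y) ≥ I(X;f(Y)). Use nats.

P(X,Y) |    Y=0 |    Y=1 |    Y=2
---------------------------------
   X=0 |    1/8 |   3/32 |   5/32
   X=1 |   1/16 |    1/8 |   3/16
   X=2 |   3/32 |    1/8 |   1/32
I(X;Y) = 0.0647, I(X;f(Y)) = 0.0211, inequality holds: 0.0647 ≥ 0.0211

Data Processing Inequality: For any Markov chain X → Y → Z, we have I(X;Y) ≥ I(X;Z).

Here Z = f(Y) is a deterministic function of Y, forming X → Y → Z.

Original I(X;Y) = 0.0647 nats

After applying f:
P(X,Z) where Z=f(Y):
- P(X,Z=0) = P(X,Y=0)
- P(X,Z=1) = P(X,Y=1) + P(X,Y=2)

I(X;Z) = I(X;f(Y)) = 0.0211 nats

Verification: 0.0647 ≥ 0.0211 ✓

Information cannot be created by processing; the function f can only lose information about X.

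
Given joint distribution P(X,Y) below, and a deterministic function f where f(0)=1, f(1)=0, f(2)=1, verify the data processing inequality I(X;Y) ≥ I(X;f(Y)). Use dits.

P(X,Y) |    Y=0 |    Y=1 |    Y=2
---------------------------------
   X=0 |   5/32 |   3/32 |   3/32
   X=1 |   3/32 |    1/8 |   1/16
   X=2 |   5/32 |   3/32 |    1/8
I(X;Y) = 0.0074, I(X;f(Y)) = 0.0068, inequality holds: 0.0074 ≥ 0.0068

Data Processing Inequality: For any Markov chain X → Y → Z, we have I(X;Y) ≥ I(X;Z).

Here Z = f(Y) is a deterministic function of Y, forming X → Y → Z.

Original I(X;Y) = 0.0074 dits

After applying f:
P(X,Z) where Z=f(Y):
- P(X,Z=0) = P(X,Y=1)
- P(X,Z=1) = P(X,Y=0) + P(X,Y=2)

I(X;Z) = I(X;f(Y)) = 0.0068 dits

Verification: 0.0074 ≥ 0.0068 ✓

Information cannot be created by processing; the function f can only lose information about X.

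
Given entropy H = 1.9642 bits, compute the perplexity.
3.9020

Perplexity is 2^H (or exp(H) for natural log).

H = 1.9642 bits
Perplexity = 2^1.9642 = 3.9020

Interpretation: The model's uncertainty is equivalent to choosing uniformly among 3.9 options.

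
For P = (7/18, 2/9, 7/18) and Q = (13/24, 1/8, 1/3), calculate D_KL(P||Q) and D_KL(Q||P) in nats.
D_KL(P||Q) = 0.0589, D_KL(Q||P) = 0.0562

KL divergence is not symmetric: D_KL(P||Q) ≠ D_KL(Q||P) in general.

D_KL(P||Q) = 0.0589 nats
D_KL(Q||P) = 0.0562 nats

No, they are not equal!

This asymmetry is why KL divergence is not a true distance metric.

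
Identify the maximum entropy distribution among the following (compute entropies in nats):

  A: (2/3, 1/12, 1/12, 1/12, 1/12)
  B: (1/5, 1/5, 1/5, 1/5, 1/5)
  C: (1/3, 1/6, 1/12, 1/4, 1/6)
B

For a discrete distribution over n outcomes, entropy is maximized by the uniform distribution.

Computing entropies:
H(A) = 1.0986 nats
H(B) = 1.6094 nats
H(C) = 1.5171 nats

The uniform distribution (where all probabilities equal 1/5) achieves the maximum entropy of log_e(5) = 1.6094 nats.

Distribution B has the highest entropy.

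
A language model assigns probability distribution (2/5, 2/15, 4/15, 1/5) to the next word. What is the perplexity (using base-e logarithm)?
3.7044

Perplexity is e^H (or exp(H) for natural log).

First, H = -Σ p log p = 1.3095 nats
Perplexity = e^1.3095 = 3.7044

Interpretation: The model's uncertainty is equivalent to choosing uniformly among 3.7 options.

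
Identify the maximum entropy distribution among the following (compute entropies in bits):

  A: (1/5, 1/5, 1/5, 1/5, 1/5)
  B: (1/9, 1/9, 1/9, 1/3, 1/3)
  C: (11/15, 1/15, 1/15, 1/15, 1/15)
A

For a discrete distribution over n outcomes, entropy is maximized by the uniform distribution.

Computing entropies:
H(A) = 2.3219 bits
H(B) = 2.1133 bits
H(C) = 1.3700 bits

The uniform distribution (where all probabilities equal 1/5) achieves the maximum entropy of log_2(5) = 2.3219 bits.

Distribution A has the highest entropy.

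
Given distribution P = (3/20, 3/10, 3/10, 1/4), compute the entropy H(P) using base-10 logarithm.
0.5878 dits

Shannon entropy is H(X) = -Σ p(x) log p(x).

For P = (3/20, 3/10, 3/10, 1/4):
H = -3/20 × log_10(3/20) -3/10 × log_10(3/10) -3/10 × log_10(3/10) -1/4 × log_10(1/4)
H = 0.5878 dits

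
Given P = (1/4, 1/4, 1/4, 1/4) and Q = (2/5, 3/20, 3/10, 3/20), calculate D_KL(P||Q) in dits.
0.0401 dits

KL divergence: D_KL(P||Q) = Σ p(x) log(p(x)/q(x))

Computing term by term:
  x=0: 1/4 × log_10[(1/4)/(2/5)] = 1/4 × -0.2041 = -0.0510
  x=1: 1/4 × log_10[(1/4)/(3/20)] = 1/4 × 0.2218 = 0.0555
  x=2: 1/4 × log_10[(1/4)/(3/10)] = 1/4 × -0.0792 = -0.0198
  x=3: 1/4 × log_10[(1/4)/(3/20)] = 1/4 × 0.2218 = 0.0555

D_KL(P||Q) = 0.0401 dits

Note: KL divergence is always non-negative and equals 0 iff P = Q.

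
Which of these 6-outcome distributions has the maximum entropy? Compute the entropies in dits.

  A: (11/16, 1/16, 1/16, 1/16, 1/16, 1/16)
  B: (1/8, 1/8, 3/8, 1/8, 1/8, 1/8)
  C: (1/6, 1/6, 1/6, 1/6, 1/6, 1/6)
C

For a discrete distribution over n outcomes, entropy is maximized by the uniform distribution.

Computing entropies:
H(A) = 0.4882 dits
H(B) = 0.7242 dits
H(C) = 0.7782 dits

The uniform distribution (where all probabilities equal 1/6) achieves the maximum entropy of log_10(6) = 0.7782 dits.

Distribution C has the highest entropy.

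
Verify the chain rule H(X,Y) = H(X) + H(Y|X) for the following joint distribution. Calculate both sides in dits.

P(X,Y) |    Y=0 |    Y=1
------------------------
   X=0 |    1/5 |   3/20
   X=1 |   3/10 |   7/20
H(X,Y) = 0.5798, H(X) = 0.2812, H(Y|X) = 0.2986 (all in dits)

Chain rule: H(X,Y) = H(X) + H(Y|X)

Left side — joint entropy directly:
H(X,Y) = -Σ p(x,y) log p(x,y) = 0.5798 dits

Right side — compute H(Y|X) from the conditional distributions:
P(X) = (7/20, 13/20), so H(X) = 0.2812 dits
H(Y|X) = Σ_x P(X=x) · H(Y|X=x):
  P(Y|X=0) = (4/7, 3/7), H(Y|X=0) = 0.2966, weight P(X=0) = 7/20
  P(Y|X=1) = (6/13, 7/13), H(Y|X=1) = 0.2997, weight P(X=1) = 13/20
H(Y|X) = 0.2986 dits

H(X) + H(Y|X) = 0.2812 + 0.2986 = 0.5798 dits

Both sides equal 0.5798 dits. ✓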